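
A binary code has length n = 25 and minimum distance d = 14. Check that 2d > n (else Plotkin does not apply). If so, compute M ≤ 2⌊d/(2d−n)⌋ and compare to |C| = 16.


Plotkin bound M ≤ 8; given |C| = 16 > bound (violated).

Check applicability: 2d = 28, n = 25.
2d − n = 3 > 0, so Plotkin applies.
Compute d/(2d−n) = 14/3 ≈ 4.6667.
⌊d/(2d−n)⌋ = 4.
Plotkin bound: M ≤ 2·4 = 8.
Given |C| = 16, check: VIOLATED.
This |C| is above the Plotkin bound, so no binary code with n = 25, d = 14 and 16 codewords exists.


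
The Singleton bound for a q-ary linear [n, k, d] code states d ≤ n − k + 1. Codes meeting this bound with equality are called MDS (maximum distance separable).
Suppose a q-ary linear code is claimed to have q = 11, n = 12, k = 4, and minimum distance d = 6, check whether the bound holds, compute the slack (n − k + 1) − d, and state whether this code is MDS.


Singleton RHS = n − k + 1 = 9, slack = 3, bound satisfied, not MDS.

Singleton bound: d ≤ n − k + 1.
Here n = 12, k = 4, so n − k + 1 = 9.
Given d = 6, check d ≤ 9: YES.
Slack = (n − k + 1) − d = 3.
The code is NOT MDS (slack = 3 > 0).
Description: the claimed parameters are [12, 4, 6]_11; such a code would be non-MDS.


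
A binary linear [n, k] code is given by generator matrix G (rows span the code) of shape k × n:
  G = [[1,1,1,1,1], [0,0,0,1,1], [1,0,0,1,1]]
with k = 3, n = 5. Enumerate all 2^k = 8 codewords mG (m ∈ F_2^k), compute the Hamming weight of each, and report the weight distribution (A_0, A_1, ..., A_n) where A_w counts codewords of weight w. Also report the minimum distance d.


Weight distribution: A_0 = 1, A_1 = 1, A_2 = 2, A_3 = 2, A_4 = 1, A_5 = 1. Minimum distance d = 1.

Enumerate all 2^3 = 8 messages m ∈ F_2^3.
For each, compute codeword c = mG in F_2^5, then tally its weight.
  m = 000 → c = 00000, weight = 0.
  m = 100 → c = 11111, weight = 5.
  m = 010 → c = 00011, weight = 2.
  m = 110 → c = 11100, weight = 3.
  m = 001 → c = 10011, weight = 3.
  m = 101 → c = 01100, weight = 2.
  m = 011 → c = 10000, weight = 1.
  m = 111 → c = 01111, weight = 4.
Tally weights:
  weight 0: 1 codewords.
  weight 1: 1 codewords.
  weight 2: 2 codewords.
  weight 3: 2 codewords.
  weight 4: 1 codewords.
  weight 5: 1 codewords.
Minimum distance d = smallest w > 0 with A_w > 0 = 1.
Sanity: Σ A_w = 8 = 2^3 = 8 ✓.


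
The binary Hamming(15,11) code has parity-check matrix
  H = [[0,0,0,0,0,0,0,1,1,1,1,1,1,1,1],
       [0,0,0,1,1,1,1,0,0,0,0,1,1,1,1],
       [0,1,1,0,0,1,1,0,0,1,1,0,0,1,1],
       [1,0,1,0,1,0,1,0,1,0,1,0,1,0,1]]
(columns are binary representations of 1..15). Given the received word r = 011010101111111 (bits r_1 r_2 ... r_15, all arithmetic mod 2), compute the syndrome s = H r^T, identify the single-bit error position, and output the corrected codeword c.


s = (1, 0, 1, 1)^T, error position = 11, corrected codeword c = 011010101101111

Compute s = H r^T mod 2 one row at a time:
  s_1 = 0 + 1 + 1 + 1 + 1 + 1 + 1 + 1 = 7 ≡ 1 (mod 2).
  s_2 = 0 + 1 + 0 + 1 + 1 + 1 + 1 + 1 = 6 ≡ 0 (mod 2).
  s_3 = 1 + 1 + 0 + 1 + 1 + 1 + 1 + 1 = 7 ≡ 1 (mod 2).
  s_4 = 0 + 1 + 1 + 1 + 1 + 1 + 1 + 1 = 7 ≡ 1 (mod 2).
s = (1, 0, 1, 1)^T — this equals column 11 of H (binary 1011), so error is at position 11.
Correct: flip bit 11 of r = 011010101111111 to get c = 011010101101111.


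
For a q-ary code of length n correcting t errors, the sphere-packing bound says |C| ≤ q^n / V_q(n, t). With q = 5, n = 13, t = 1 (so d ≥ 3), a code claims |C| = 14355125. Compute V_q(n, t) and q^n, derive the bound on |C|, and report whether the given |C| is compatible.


V_q(n, t) = 53, q^n = 1220703125, Hamming bound = 23032134, |C| = 14355125 ≤ bound (satisfied).

Step 1: Compute V_q(n, t) = Σ_{j=0}^1 C(n, j) (q−1)^j.
  j = 0: C(13,0)·(4)^0 = 1·1 = 1.
  j = 1: C(13,1)·(4)^1 = 13·4 = 52.
  V_q(n, t) = 1 + 52 = 53.
Step 2: q^n = 5^13 = 1220703125.
Step 3: Hamming bound ⌊q^n / V_q(n,t)⌋ = ⌊1220703125/53⌋ = 23032134.
Step 4: Compare |C| = 14355125 to 23032134: satisfied.
The claimed |C| lies below the Hamming bound.


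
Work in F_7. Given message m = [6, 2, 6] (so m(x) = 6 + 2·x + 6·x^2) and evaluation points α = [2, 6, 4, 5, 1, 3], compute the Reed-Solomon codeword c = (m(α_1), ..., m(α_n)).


c = [6, 3, 5, 5, 0, 3]

Message polynomial: m(x) = 6 + 2·x + 6·x^2 (mod 7).
For each evaluation point α_i, compute m(α_i) mod 7:
  α_1 = 2: Horner steps 6 → 0 → 6, so m(2) = 6.
  α_2 = 6: Horner steps 6 → 3 → 3, so m(6) = 3.
  α_3 = 4: Horner steps 6 → 5 → 5, so m(4) = 5.
  α_4 = 5: Horner steps 6 → 4 → 5, so m(5) = 5.
  α_5 = 1: Horner steps 6 → 1 → 0, so m(1) = 0.
  α_6 = 3: Horner steps 6 → 6 → 3, so m(3) = 3.
Codeword c = [6, 3, 5, 5, 0, 3] ∈ F_7^6.


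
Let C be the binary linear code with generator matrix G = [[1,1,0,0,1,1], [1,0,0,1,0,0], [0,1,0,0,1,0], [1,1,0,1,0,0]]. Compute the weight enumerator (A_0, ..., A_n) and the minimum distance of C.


Weight distribution: A_0 = 1, A_1 = 2, A_2 = 4, A_3 = 6, A_4 = 3. Minimum distance d = 1.

Enumerate all 2^4 = 16 messages m ∈ F_2^4.
For each, compute codeword c = mG in F_2^6, then tally its weight.
  m = 0000 → c = 000000, weight = 0.
  m = 1000 → c = 110011, weight = 4.
  m = 0100 → c = 100100, weight = 2.
  m = 1100 → c = 010111, weight = 4.
  m = 0010 → c = 010010, weight = 2.
  m = 1010 → c = 100001, weight = 2.
  m = 0110 → c = 110110, weight = 4.
  m = 1110 → c = 000101, weight = 2.
  m = 0001 → c = 110100, weight = 3.
  m = 1001 → c = 000111, weight = 3.
  m = 0101 → c = 010000, weight = 1.
  m = 1101 → c = 100011, weight = 3.
  m = 0011 → c = 100110, weight = 3.
  m = 1011 → c = 010101, weight = 3.
  m = 0111 → c = 000010, weight = 1.
  m = 1111 → c = 110001, weight = 3.
Tally weights:
  weight 0: 1 codewords.
  weight 1: 2 codewords.
  weight 2: 4 codewords.
  weight 3: 6 codewords.
  weight 4: 3 codewords.
Minimum distance d = smallest w > 0 with A_w > 0 = 1.
Sanity: Σ A_w = 16 = 2^4 = 16 ✓.


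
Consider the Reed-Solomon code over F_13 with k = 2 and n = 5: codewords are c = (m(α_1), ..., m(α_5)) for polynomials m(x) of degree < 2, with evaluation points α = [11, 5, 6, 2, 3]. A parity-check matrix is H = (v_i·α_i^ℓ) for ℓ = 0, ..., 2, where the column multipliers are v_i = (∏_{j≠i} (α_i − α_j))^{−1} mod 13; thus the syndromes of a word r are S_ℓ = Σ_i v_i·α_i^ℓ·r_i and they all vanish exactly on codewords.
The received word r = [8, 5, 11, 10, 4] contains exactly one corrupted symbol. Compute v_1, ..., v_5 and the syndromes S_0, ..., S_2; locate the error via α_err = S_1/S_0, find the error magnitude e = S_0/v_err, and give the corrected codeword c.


S = (5, 4, 11), error at position 3, error magnitude e = 12, c = [8, 5, 12, 10, 4].

Step 1: column multipliers v_i = (∏_{j≠i}(α_i − α_j))^{−1} mod 13.
  i = 1 (α = 11): (11−5)(11−6)(11−2)(11−3) = 6·5·9·8 = 2160 ≡ 2, so v_1 = 2^{−1} = 7 (mod 13).
  i = 2 (α = 5): (5−11)(5−6)(5−2)(5−3) = (−6)·(−1)·3·2 = 36 ≡ 10, so v_2 = 10^{−1} = 4 (mod 13).
  i = 3 (α = 6): (6−11)(6−5)(6−2)(6−3) = (−5)·1·4·3 = −60 ≡ 5, so v_3 = 5^{−1} = 8 (mod 13).
  i = 4 (α = 2): (2−11)(2−5)(2−6)(2−3) = (−9)·(−3)·(−4)·(−1) = 108 ≡ 4, so v_4 = 4^{−1} = 10 (mod 13).
  i = 5 (α = 3): (3−11)(3−5)(3−6)(3−2) = (−8)·(−2)·(−3)·1 = −48 ≡ 4, so v_5 = 4^{−1} = 10 (mod 13).
  v = [7, 4, 8, 10, 10].
Step 2: syndromes of r = [8, 5, 11, 10, 4] (all sums mod 13).
  S_0 = Σ v_i r_i = 7·8 + 4·5 + 8·11 + 10·10 + 10·4 = 304 ≡ 5.
  S_1 = Σ v_i α_i r_i = 7·11·8 + 4·5·5 + 8·6·11 + 10·2·10 + 10·3·4 = 1564 ≡ 4.
  α_i^2 mod 13 = [4, 12, 10, 4, 9].
  S_2 = Σ v_i α_i^2 r_i = 7·4·8 + 4·12·5 + 8·10·11 + 10·4·10 + 10·9·4 = 2104 ≡ 11.
  S = (5, 4, 11) ≠ 0, so r is not a codeword (an error is present).
Step 3: locate the error. For a single error e at position i, S_ℓ = v_i·e·α_i^ℓ, so α_err = S_1/S_0.
  S_0^{−1} = 5^{−1} = 8 (mod 13), so α_err = 4·8 = 32 ≡ 6 = α_3. Error position i = 3.
  Consistency check: S_2/S_1 = 11·10 = 110 ≡ 6 = α_err ✓ (single-error assumption holds).
Step 4: error magnitude e = S_0/v_3 = S_0·∏_{j≠3}(α_3 − α_j) = 5·5 = 25 ≡ 12 (mod 13).
Step 5: correct position 3: c_3 = r_3 − e = 11 − 12 ≡ 12 (mod 13). Hence c = [8, 5, 12, 10, 4].
  Check: interpolating c through the α_i gives m(x) = 9 + 7·x (degree < 2) with m(α_i) = c_i for every i, so c is indeed a codeword.


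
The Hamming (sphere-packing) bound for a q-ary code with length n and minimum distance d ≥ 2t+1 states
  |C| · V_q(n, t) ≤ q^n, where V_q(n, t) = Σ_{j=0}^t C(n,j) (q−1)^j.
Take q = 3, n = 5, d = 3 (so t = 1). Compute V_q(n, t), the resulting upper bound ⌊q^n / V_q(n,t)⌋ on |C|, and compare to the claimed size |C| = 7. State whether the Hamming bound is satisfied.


V_q(n, t) = 11, q^n = 243, Hamming bound = 22, |C| = 7 ≤ bound (satisfied).

Step 1: Compute V_q(n, t) = Σ_{j=0}^1 C(n, j) (q−1)^j.
  j = 0: C(5,0)·(2)^0 = 1·1 = 1.
  j = 1: C(5,1)·(2)^1 = 5·2 = 10.
  V_q(n, t) = 1 + 10 = 11.
Step 2: q^n = 3^5 = 243.
Step 3: Hamming bound ⌊q^n / V_q(n,t)⌋ = ⌊243/11⌋ = 22.
Step 4: Compare |C| = 7 to 22: satisfied.
The claimed |C| lies below the Hamming bound.


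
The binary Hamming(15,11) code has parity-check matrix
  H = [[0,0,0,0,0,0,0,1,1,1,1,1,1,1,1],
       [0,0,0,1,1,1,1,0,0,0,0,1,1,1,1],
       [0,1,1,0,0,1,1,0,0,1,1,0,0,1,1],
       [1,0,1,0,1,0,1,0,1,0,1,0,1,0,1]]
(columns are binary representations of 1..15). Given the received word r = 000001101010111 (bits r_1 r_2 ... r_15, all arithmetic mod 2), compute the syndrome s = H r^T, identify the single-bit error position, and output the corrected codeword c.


s = (1, 1, 1, 1)^T, error position = 15, corrected codeword c = 000001101010110

Compute s = H r^T mod 2 one row at a time:
  s_1 = 0 + 1 + 0 + 1 + 0 + 1 + 1 + 1 = 5 ≡ 1 (mod 2).
  s_2 = 0 + 0 + 1 + 1 + 0 + 1 + 1 + 1 = 5 ≡ 1 (mod 2).
  s_3 = 0 + 0 + 1 + 1 + 0 + 1 + 1 + 1 = 5 ≡ 1 (mod 2).
  s_4 = 0 + 0 + 0 + 1 + 1 + 1 + 1 + 1 = 5 ≡ 1 (mod 2).
s = (1, 1, 1, 1)^T — this equals column 15 of H (binary 1111), so error is at position 15.
Correct: flip bit 15 of r = 000001101010111 to get c = 000001101010110.


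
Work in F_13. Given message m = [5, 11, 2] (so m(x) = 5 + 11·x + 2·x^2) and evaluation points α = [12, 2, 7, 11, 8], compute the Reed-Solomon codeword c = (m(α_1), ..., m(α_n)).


c = [9, 9, 11, 4, 0]

Message polynomial: m(x) = 5 + 11·x + 2·x^2 (mod 13).
For each evaluation point α_i, compute m(α_i) mod 13:
  α_1 = 12: Horner steps 2 → 9 → 9, so m(12) = 9.
  α_2 = 2: Horner steps 2 → 2 → 9, so m(2) = 9.
  α_3 = 7: Horner steps 2 → 12 → 11, so m(7) = 11.
  α_4 = 11: Horner steps 2 → 7 → 4, so m(11) = 4.
  α_5 = 8: Horner steps 2 → 1 → 0, so m(8) = 0.
Codeword c = [9, 9, 11, 4, 0] ∈ F_13^5.


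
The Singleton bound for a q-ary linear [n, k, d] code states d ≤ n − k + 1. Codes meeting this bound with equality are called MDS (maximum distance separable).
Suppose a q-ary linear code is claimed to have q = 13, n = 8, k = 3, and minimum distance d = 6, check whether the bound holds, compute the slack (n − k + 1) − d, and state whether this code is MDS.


Singleton RHS = n − k + 1 = 6, slack = 0, bound satisfied, MDS.

Singleton bound: d ≤ n − k + 1.
Here n = 8, k = 3, so n − k + 1 = 6.
Given d = 6, check d ≤ 6: YES.
Slack = (n − k + 1) − d = 0.
The code is MDS (slack = 0).
Description: the claimed parameters are [8, 3, 6]_13; such a code would be MDS (meets Singleton bound).


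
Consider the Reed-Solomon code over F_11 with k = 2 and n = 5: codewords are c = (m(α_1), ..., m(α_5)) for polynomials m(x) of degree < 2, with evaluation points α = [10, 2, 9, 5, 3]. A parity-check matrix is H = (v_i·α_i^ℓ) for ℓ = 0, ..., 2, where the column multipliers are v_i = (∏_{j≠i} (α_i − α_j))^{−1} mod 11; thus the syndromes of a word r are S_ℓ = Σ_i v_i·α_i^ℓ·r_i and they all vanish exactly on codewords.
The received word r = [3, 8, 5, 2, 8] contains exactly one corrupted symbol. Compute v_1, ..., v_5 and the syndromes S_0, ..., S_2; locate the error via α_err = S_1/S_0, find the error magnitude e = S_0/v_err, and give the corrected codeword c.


S = (6, 7, 10), error at position 5, error magnitude e = 2, c = [3, 8, 5, 2, 6].

Step 1: column multipliers v_i = (∏_{j≠i}(α_i − α_j))^{−1} mod 11.
  i = 1 (α = 10): (10−2)(10−9)(10−5)(10−3) = 8·1·5·7 = 280 ≡ 5, so v_1 = 5^{−1} = 9 (mod 11).
  i = 2 (α = 2): (2−10)(2−9)(2−5)(2−3) = (−8)·(−7)·(−3)·(−1) = 168 ≡ 3, so v_2 = 3^{−1} = 4 (mod 11).
  i = 3 (α = 9): (9−10)(9−2)(9−5)(9−3) = (−1)·7·4·6 = −168 ≡ 8, so v_3 = 8^{−1} = 7 (mod 11).
  i = 4 (α = 5): (5−10)(5−2)(5−9)(5−3) = (−5)·3·(−4)·2 = 120 ≡ 10, so v_4 = 10^{−1} = 10 (mod 11).
  i = 5 (α = 3): (3−10)(3−2)(3−9)(3−5) = (−7)·1·(−6)·(−2) = −84 ≡ 4, so v_5 = 4^{−1} = 3 (mod 11).
  v = [9, 4, 7, 10, 3].
Step 2: syndromes of r = [3, 8, 5, 2, 8] (all sums mod 11).
  S_0 = Σ v_i r_i = 9·3 + 4·8 + 7·5 + 10·2 + 3·8 = 138 ≡ 6.
  S_1 = Σ v_i α_i r_i = 9·10·3 + 4·2·8 + 7·9·5 + 10·5·2 + 3·3·8 = 821 ≡ 7.
  α_i^2 mod 11 = [1, 4, 4, 3, 9].
  S_2 = Σ v_i α_i^2 r_i = 9·1·3 + 4·4·8 + 7·4·5 + 10·3·2 + 3·9·8 = 571 ≡ 10.
  S = (6, 7, 10) ≠ 0, so r is not a codeword (an error is present).
Step 3: locate the error. For a single error e at position i, S_ℓ = v_i·e·α_i^ℓ, so α_err = S_1/S_0.
  S_0^{−1} = 6^{−1} = 2 (mod 11), so α_err = 7·2 = 14 ≡ 3 = α_5. Error position i = 5.
  Consistency check: S_2/S_1 = 10·8 = 80 ≡ 3 = α_err ✓ (single-error assumption holds).
Step 4: error magnitude e = S_0/v_5 = S_0·∏_{j≠5}(α_5 − α_j) = 6·4 = 24 ≡ 2 (mod 11).
Step 5: correct position 5: c_5 = r_5 − e = 8 − 2 ≡ 6 (mod 11). Hence c = [3, 8, 5, 2, 6].
  Check: interpolating c through the α_i gives m(x) = 1 + 9·x (degree < 2) with m(α_i) = c_i for every i, so c is indeed a codeword.


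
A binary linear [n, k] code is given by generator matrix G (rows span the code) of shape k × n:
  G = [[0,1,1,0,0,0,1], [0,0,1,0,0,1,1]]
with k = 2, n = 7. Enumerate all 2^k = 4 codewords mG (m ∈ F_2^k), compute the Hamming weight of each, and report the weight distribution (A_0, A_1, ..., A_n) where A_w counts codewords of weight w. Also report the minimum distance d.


Weight distribution: A_0 = 1, A_2 = 1, A_3 = 2. Minimum distance d = 2.

Enumerate all 2^2 = 4 messages m ∈ F_2^2.
For each, compute codeword c = mG in F_2^7, then tally its weight.
  m = 00 → c = 0000000, weight = 0.
  m = 10 → c = 0110001, weight = 3.
  m = 01 → c = 0010011, weight = 3.
  m = 11 → c = 0100010, weight = 2.
Tally weights:
  weight 0: 1 codewords.
  weight 2: 1 codewords.
  weight 3: 2 codewords.
Minimum distance d = smallest w > 0 with A_w > 0 = 2.
Sanity: Σ A_w = 4 = 2^2 = 4 ✓.


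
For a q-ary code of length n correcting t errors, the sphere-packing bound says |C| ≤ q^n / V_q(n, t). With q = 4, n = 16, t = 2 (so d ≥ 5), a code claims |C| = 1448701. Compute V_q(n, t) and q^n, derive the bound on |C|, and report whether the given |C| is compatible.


V_q(n, t) = 1129, q^n = 4294967296, Hamming bound = 3804222, |C| = 1448701 ≤ bound (satisfied).

Step 1: Compute V_q(n, t) = Σ_{j=0}^2 C(n, j) (q−1)^j.
  j = 0: C(16,0)·(3)^0 = 1·1 = 1.
  j = 1: C(16,1)·(3)^1 = 16·3 = 48.
  j = 2: C(16,2)·(3)^2 = 120·9 = 1080.
  V_q(n, t) = 1 + 48 + 1080 = 1129.
Step 2: q^n = 4^16 = 4294967296.
Step 3: Hamming bound ⌊q^n / V_q(n,t)⌋ = ⌊4294967296/1129⌋ = 3804222.
Step 4: Compare |C| = 1448701 to 3804222: satisfied.
The claimed |C| lies below the Hamming bound.


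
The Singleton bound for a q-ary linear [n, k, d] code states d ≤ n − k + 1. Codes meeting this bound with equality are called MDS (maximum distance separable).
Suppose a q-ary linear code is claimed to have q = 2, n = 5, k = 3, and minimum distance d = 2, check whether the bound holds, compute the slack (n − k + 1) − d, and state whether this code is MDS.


Singleton RHS = n − k + 1 = 3, slack = 1, bound satisfied, not MDS.

Singleton bound: d ≤ n − k + 1.
Here n = 5, k = 3, so n − k + 1 = 3.
Given d = 2, check d ≤ 3: YES.
Slack = (n − k + 1) − d = 1.
The code is NOT MDS (slack = 1 > 0).
Description: the claimed parameters are [5, 3, 2]_2; such a code would be non-MDS.


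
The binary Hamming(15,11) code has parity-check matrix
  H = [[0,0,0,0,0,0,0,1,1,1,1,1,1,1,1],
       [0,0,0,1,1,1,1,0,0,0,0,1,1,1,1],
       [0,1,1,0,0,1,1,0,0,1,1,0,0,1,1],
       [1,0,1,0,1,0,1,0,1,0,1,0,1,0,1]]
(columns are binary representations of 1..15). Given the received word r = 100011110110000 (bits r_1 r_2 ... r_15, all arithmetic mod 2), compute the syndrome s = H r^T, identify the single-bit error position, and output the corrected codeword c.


s = (1, 1, 0, 0)^T, error position = 12, corrected codeword c = 100011110111000

Compute s = H r^T mod 2 one row at a time:
  s_1 = 1 + 0 + 1 + 1 + 0 + 0 + 0 + 0 = 3 ≡ 1 (mod 2).
  s_2 = 0 + 1 + 1 + 1 + 0 + 0 + 0 + 0 = 3 ≡ 1 (mod 2).
  s_3 = 0 + 0 + 1 + 1 + 1 + 1 + 0 + 0 = 4 ≡ 0 (mod 2).
  s_4 = 1 + 0 + 1 + 1 + 0 + 1 + 0 + 0 = 4 ≡ 0 (mod 2).
s = (1, 1, 0, 0)^T — this equals column 12 of H (binary 1100), so error is at position 12.
Correct: flip bit 12 of r = 100011110110000 to get c = 100011110111000.


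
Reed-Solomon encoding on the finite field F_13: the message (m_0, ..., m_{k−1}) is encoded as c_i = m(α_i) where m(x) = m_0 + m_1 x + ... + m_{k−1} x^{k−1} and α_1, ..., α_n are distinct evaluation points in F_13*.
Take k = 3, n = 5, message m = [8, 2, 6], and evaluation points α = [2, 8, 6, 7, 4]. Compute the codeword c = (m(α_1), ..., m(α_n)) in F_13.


c = [10, 5, 2, 4, 8]

Message polynomial: m(x) = 8 + 2·x + 6·x^2 (mod 13).
For each evaluation point α_i, compute m(α_i) mod 13:
  α_1 = 2: Horner steps 6 → 1 → 10, so m(2) = 10.
  α_2 = 8: Horner steps 6 → 11 → 5, so m(8) = 5.
  α_3 = 6: Horner steps 6 → 12 → 2, so m(6) = 2.
  α_4 = 7: Horner steps 6 → 5 → 4, so m(7) = 4.
  α_5 = 4: Horner steps 6 → 0 → 8, so m(4) = 8.
Codeword c = [10, 5, 2, 4, 8] ∈ F_13^5.


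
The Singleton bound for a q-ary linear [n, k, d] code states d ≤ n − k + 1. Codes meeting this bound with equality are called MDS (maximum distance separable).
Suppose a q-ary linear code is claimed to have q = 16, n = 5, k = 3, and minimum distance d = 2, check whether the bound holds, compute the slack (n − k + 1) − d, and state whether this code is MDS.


Singleton RHS = n − k + 1 = 3, slack = 1, bound satisfied, not MDS.

Singleton bound: d ≤ n − k + 1.
Here n = 5, k = 3, so n − k + 1 = 3.
Given d = 2, check d ≤ 3: YES.
Slack = (n − k + 1) − d = 1.
The code is NOT MDS (slack = 1 > 0).
Description: the claimed parameters are [5, 3, 2]_16; such a code would be non-MDS.


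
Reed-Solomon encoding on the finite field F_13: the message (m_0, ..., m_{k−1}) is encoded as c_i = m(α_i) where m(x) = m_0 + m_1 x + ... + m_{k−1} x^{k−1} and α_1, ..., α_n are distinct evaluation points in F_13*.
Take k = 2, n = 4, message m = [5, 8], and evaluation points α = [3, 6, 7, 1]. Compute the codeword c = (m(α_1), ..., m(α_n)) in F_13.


c = [3, 1, 9, 0]

Message polynomial: m(x) = 5 + 8·x (mod 13).
For each evaluation point α_i, compute m(α_i) mod 13:
  α_1 = 3: Horner steps 8 → 3, so m(3) = 3.
  α_2 = 6: Horner steps 8 → 1, so m(6) = 1.
  α_3 = 7: Horner steps 8 → 9, so m(7) = 9.
  α_4 = 1: Horner steps 8 → 0, so m(1) = 0.
Codeword c = [3, 1, 9, 0] ∈ F_13^4.


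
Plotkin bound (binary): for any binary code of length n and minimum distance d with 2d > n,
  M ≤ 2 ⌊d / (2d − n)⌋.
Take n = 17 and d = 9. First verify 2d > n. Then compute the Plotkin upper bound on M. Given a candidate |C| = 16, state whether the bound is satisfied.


Plotkin bound M ≤ 18; given |C| = 16 ≤ bound (satisfied).

Check applicability: 2d = 18, n = 17.
2d − n = 1 > 0, so Plotkin applies.
Compute d/(2d−n) = 9/1 ≈ 9.0000.
⌊d/(2d−n)⌋ = 9.
Plotkin bound: M ≤ 2·9 = 18.
Given |C| = 16, check: satisfied.
This |C| is below the Plotkin bound.


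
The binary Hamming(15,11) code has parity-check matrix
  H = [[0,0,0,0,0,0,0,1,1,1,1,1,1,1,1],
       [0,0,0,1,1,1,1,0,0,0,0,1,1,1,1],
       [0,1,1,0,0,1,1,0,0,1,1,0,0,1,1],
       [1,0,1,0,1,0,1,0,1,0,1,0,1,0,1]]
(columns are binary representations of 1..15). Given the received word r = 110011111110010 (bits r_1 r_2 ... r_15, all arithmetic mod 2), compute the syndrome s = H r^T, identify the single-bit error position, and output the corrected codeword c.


s = (1, 0, 0, 1)^T, error position = 9, corrected codeword c = 110011110110010

Compute s = H r^T mod 2 one row at a time:
  s_1 = 1 + 1 + 1 + 1 + 0 + 0 + 1 + 0 = 5 ≡ 1 (mod 2).
  s_2 = 0 + 1 + 1 + 1 + 0 + 0 + 1 + 0 = 4 ≡ 0 (mod 2).
  s_3 = 1 + 0 + 1 + 1 + 1 + 1 + 1 + 0 = 6 ≡ 0 (mod 2).
  s_4 = 1 + 0 + 1 + 1 + 1 + 1 + 0 + 0 = 5 ≡ 1 (mod 2).
s = (1, 0, 0, 1)^T — this equals column 9 of H (binary 1001), so error is at position 9.
Correct: flip bit 9 of r = 110011111110010 to get c = 110011110110010.


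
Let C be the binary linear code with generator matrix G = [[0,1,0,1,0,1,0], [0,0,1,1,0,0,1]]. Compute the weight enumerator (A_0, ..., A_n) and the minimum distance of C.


Weight distribution: A_0 = 1, A_3 = 2, A_4 = 1. Minimum distance d = 3.

Enumerate all 2^2 = 4 messages m ∈ F_2^2.
For each, compute codeword c = mG in F_2^7, then tally its weight.
  m = 00 → c = 0000000, weight = 0.
  m = 10 → c = 0101010, weight = 3.
  m = 01 → c = 0011001, weight = 3.
  m = 11 → c = 0110011, weight = 4.
Tally weights:
  weight 0: 1 codewords.
  weight 3: 2 codewords.
  weight 4: 1 codewords.
Minimum distance d = smallest w > 0 with A_w > 0 = 3.
Sanity: Σ A_w = 4 = 2^2 = 4 ✓.


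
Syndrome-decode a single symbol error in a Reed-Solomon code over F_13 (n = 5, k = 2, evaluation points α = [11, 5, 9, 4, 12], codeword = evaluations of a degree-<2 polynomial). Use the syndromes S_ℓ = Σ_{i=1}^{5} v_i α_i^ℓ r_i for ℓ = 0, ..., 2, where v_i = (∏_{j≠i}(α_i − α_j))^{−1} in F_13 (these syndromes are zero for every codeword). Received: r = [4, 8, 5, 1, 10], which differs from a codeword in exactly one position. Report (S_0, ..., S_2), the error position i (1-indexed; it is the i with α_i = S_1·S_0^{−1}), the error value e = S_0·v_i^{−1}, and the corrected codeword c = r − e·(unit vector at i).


S = (1, 5, 12), error at position 2, error magnitude e = 1, c = [4, 7, 5, 1, 10].

Step 1: column multipliers v_i = (∏_{j≠i}(α_i − α_j))^{−1} mod 13.
  i = 1 (α = 11): (11−5)(11−9)(11−4)(11−12) = 6·2·7·(−1) = −84 ≡ 7, so v_1 = 7^{−1} = 2 (mod 13).
  i = 2 (α = 5): (5−11)(5−9)(5−4)(5−12) = (−6)·(−4)·1·(−7) = −168 ≡ 1, so v_2 = 1^{−1} = 1 (mod 13).
  i = 3 (α = 9): (9−11)(9−5)(9−4)(9−12) = (−2)·4·5·(−3) = 120 ≡ 3, so v_3 = 3^{−1} = 9 (mod 13).
  i = 4 (α = 4): (4−11)(4−5)(4−9)(4−12) = (−7)·(−1)·(−5)·(−8) = 280 ≡ 7, so v_4 = 7^{−1} = 2 (mod 13).
  i = 5 (α = 12): (12−11)(12−5)(12−9)(12−4) = 1·7·3·8 = 168 ≡ 12, so v_5 = 12^{−1} = 12 (mod 13).
  v = [2, 1, 9, 2, 12].
Step 2: syndromes of r = [4, 8, 5, 1, 10] (all sums mod 13).
  S_0 = Σ v_i r_i = 2·4 + 1·8 + 9·5 + 2·1 + 12·10 = 183 ≡ 1.
  S_1 = Σ v_i α_i r_i = 2·11·4 + 1·5·8 + 9·9·5 + 2·4·1 + 12·12·10 = 1981 ≡ 5.
  α_i^2 mod 13 = [4, 12, 3, 3, 1].
  S_2 = Σ v_i α_i^2 r_i = 2·4·4 + 1·12·8 + 9·3·5 + 2·3·1 + 12·1·10 = 389 ≡ 12.
  S = (1, 5, 12) ≠ 0, so r is not a codeword (an error is present).
Step 3: locate the error. For a single error e at position i, S_ℓ = v_i·e·α_i^ℓ, so α_err = S_1/S_0.
  S_0^{−1} = 1^{−1} = 1 (mod 13), so α_err = 5·1 = 5 ≡ 5 = α_2. Error position i = 2.
  Consistency check: S_2/S_1 = 12·8 = 96 ≡ 5 = α_err ✓ (single-error assumption holds).
Step 4: error magnitude e = S_0/v_2 = S_0·∏_{j≠2}(α_2 − α_j) = 1·1 = 1 ≡ 1 (mod 13).
Step 5: correct position 2: c_2 = r_2 − e = 8 − 1 ≡ 7 (mod 13). Hence c = [4, 7, 5, 1, 10].
  Check: interpolating c through the α_i gives m(x) = 3 + 6·x (degree < 2) with m(α_i) = c_i for every i, so c is indeed a codeword.


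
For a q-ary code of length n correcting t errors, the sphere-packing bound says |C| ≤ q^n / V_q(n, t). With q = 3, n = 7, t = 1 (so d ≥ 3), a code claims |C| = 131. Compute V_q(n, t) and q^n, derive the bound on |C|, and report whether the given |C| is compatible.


V_q(n, t) = 15, q^n = 2187, Hamming bound = 145, |C| = 131 ≤ bound (satisfied).

Step 1: Compute V_q(n, t) = Σ_{j=0}^1 C(n, j) (q−1)^j.
  j = 0: C(7,0)·(2)^0 = 1·1 = 1.
  j = 1: C(7,1)·(2)^1 = 7·2 = 14.
  V_q(n, t) = 1 + 14 = 15.
Step 2: q^n = 3^7 = 2187.
Step 3: Hamming bound ⌊q^n / V_q(n,t)⌋ = ⌊2187/15⌋ = 145.
Step 4: Compare |C| = 131 to 145: satisfied.
The claimed |C| lies below the Hamming bound.


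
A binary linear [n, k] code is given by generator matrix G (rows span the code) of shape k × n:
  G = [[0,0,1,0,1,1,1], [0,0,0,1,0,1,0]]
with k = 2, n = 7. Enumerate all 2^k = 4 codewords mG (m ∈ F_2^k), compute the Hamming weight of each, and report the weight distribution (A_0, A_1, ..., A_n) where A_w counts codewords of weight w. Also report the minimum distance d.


Weight distribution: A_0 = 1, A_2 = 1, A_4 = 2. Minimum distance d = 2.

Enumerate all 2^2 = 4 messages m ∈ F_2^2.
For each, compute codeword c = mG in F_2^7, then tally its weight.
  m = 00 → c = 0000000, weight = 0.
  m = 10 → c = 0010111, weight = 4.
  m = 01 → c = 0001010, weight = 2.
  m = 11 → c = 0011101, weight = 4.
Tally weights:
  weight 0: 1 codewords.
  weight 2: 1 codewords.
  weight 4: 2 codewords.
Minimum distance d = smallest w > 0 with A_w > 0 = 2.
Sanity: Σ A_w = 4 = 2^2 = 4 ✓.


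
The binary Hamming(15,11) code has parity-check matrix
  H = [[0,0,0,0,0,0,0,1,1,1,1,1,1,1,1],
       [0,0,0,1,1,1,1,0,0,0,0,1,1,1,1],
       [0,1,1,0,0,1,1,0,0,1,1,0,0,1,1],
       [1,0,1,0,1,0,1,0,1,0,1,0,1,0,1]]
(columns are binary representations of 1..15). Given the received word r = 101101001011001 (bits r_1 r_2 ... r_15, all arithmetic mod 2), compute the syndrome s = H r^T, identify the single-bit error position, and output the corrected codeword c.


s = (0, 0, 0, 1)^T, error position = 1, corrected codeword c = 001101001011001

Compute s = H r^T mod 2 one row at a time:
  s_1 = 0 + 1 + 0 + 1 + 1 + 0 + 0 + 1 = 4 ≡ 0 (mod 2).
  s_2 = 1 + 0 + 1 + 0 + 1 + 0 + 0 + 1 = 4 ≡ 0 (mod 2).
  s_3 = 0 + 1 + 1 + 0 + 0 + 1 + 0 + 1 = 4 ≡ 0 (mod 2).
  s_4 = 1 + 1 + 0 + 0 + 1 + 1 + 0 + 1 = 5 ≡ 1 (mod 2).
s = (0, 0, 0, 1)^T — this equals column 1 of H (binary 0001), so error is at position 1.
Correct: flip bit 1 of r = 101101001011001 to get c = 001101001011001.


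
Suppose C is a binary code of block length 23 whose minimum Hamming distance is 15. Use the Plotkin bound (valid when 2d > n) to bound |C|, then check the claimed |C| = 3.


Plotkin bound M ≤ 4; given |C| = 3 ≤ bound (satisfied).

Check applicability: 2d = 30, n = 23.
2d − n = 7 > 0, so Plotkin applies.
Compute d/(2d−n) = 15/7 ≈ 2.1429.
⌊d/(2d−n)⌋ = 2.
Plotkin bound: M ≤ 2·2 = 4.
Given |C| = 3, check: satisfied.
This |C| is below the Plotkin bound.


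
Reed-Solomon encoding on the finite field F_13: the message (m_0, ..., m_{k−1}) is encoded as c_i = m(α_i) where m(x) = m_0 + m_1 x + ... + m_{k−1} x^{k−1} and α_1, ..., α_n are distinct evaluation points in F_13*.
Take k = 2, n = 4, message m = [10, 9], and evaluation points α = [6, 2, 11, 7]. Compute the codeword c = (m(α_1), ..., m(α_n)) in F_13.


c = [12, 2, 5, 8]

Message polynomial: m(x) = 10 + 9·x (mod 13).
For each evaluation point α_i, compute m(α_i) mod 13:
  α_1 = 6: Horner steps 9 → 12, so m(6) = 12.
  α_2 = 2: Horner steps 9 → 2, so m(2) = 2.
  α_3 = 11: Horner steps 9 → 5, so m(11) = 5.
  α_4 = 7: Horner steps 9 → 8, so m(7) = 8.
Codeword c = [12, 2, 5, 8] ∈ F_13^4.


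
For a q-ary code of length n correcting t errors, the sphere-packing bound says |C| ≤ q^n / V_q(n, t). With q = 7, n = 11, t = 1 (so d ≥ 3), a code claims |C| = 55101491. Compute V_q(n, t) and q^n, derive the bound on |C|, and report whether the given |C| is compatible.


V_q(n, t) = 67, q^n = 1977326743, Hamming bound = 29512339, |C| = 55101491 > bound (violated).

Step 1: Compute V_q(n, t) = Σ_{j=0}^1 C(n, j) (q−1)^j.
  j = 0: C(11,0)·(6)^0 = 1·1 = 1.
  j = 1: C(11,1)·(6)^1 = 11·6 = 66.
  V_q(n, t) = 1 + 66 = 67.
Step 2: q^n = 7^11 = 1977326743.
Step 3: Hamming bound ⌊q^n / V_q(n,t)⌋ = ⌊1977326743/67⌋ = 29512339.
Step 4: Compare |C| = 55101491 to 29512339: violated.
The claimed |C| lies above the Hamming bound, so no 7-ary code of length 11 with d ≥ 3 can have 55101491 codewords.


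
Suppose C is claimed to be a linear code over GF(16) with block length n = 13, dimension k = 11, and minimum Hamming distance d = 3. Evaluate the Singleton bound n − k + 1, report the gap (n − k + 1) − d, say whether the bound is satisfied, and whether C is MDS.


Singleton RHS = n − k + 1 = 3, slack = 0, bound satisfied, MDS.

Singleton bound: d ≤ n − k + 1.
Here n = 13, k = 11, so n − k + 1 = 3.
Given d = 3, check d ≤ 3: YES.
Slack = (n − k + 1) − d = 0.
The code is MDS (slack = 0).
Description: the claimed parameters are [13, 11, 3]_16; such a code would be MDS (meets Singleton bound).


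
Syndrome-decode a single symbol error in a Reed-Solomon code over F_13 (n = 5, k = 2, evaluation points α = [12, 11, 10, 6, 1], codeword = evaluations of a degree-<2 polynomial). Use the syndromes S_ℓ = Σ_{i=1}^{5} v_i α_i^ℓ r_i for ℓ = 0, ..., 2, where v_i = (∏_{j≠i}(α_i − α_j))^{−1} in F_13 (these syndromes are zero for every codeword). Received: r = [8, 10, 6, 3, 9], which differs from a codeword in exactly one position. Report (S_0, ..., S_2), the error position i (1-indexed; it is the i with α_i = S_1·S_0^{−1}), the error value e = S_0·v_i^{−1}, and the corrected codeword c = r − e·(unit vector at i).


S = (10, 3, 10), error at position 1, error magnitude e = 7, c = [1, 10, 6, 3, 9].

Step 1: column multipliers v_i = (∏_{j≠i}(α_i − α_j))^{−1} mod 13.
  i = 1 (α = 12): (12−11)(12−10)(12−6)(12−1) = 1·2·6·11 = 132 ≡ 2, so v_1 = 2^{−1} = 7 (mod 13).
  i = 2 (α = 11): (11−12)(11−10)(11−6)(11−1) = (−1)·1·5·10 = −50 ≡ 2, so v_2 = 2^{−1} = 7 (mod 13).
  i = 3 (α = 10): (10−12)(10−11)(10−6)(10−1) = (−2)·(−1)·4·9 = 72 ≡ 7, so v_3 = 7^{−1} = 2 (mod 13).
  i = 4 (α = 6): (6−12)(6−11)(6−10)(6−1) = (−6)·(−5)·(−4)·5 = −600 ≡ 11, so v_4 = 11^{−1} = 6 (mod 13).
  i = 5 (α = 1): (1−12)(1−11)(1−10)(1−6) = (−11)·(−10)·(−9)·(−5) = 4950 ≡ 10, so v_5 = 10^{−1} = 4 (mod 13).
  v = [7, 7, 2, 6, 4].
Step 2: syndromes of r = [8, 10, 6, 3, 9] (all sums mod 13).
  S_0 = Σ v_i r_i = 7·8 + 7·10 + 2·6 + 6·3 + 4·9 = 192 ≡ 10.
  S_1 = Σ v_i α_i r_i = 7·12·8 + 7·11·10 + 2·10·6 + 6·6·3 + 4·1·9 = 1706 ≡ 3.
  α_i^2 mod 13 = [1, 4, 9, 10, 1].
  S_2 = Σ v_i α_i^2 r_i = 7·1·8 + 7·4·10 + 2·9·6 + 6·10·3 + 4·1·9 = 660 ≡ 10.
  S = (10, 3, 10) ≠ 0, so r is not a codeword (an error is present).
Step 3: locate the error. For a single error e at position i, S_ℓ = v_i·e·α_i^ℓ, so α_err = S_1/S_0.
  S_0^{−1} = 10^{−1} = 4 (mod 13), so α_err = 3·4 = 12 ≡ 12 = α_1. Error position i = 1.
  Consistency check: S_2/S_1 = 10·9 = 90 ≡ 12 = α_err ✓ (single-error assumption holds).
Step 4: error magnitude e = S_0/v_1 = S_0·∏_{j≠1}(α_1 − α_j) = 10·2 = 20 ≡ 7 (mod 13).
Step 5: correct position 1: c_1 = r_1 − e = 8 − 7 ≡ 1 (mod 13). Hence c = [1, 10, 6, 3, 9].
  Check: interpolating c through the α_i gives m(x) = 5 + 4·x (degree < 2) with m(α_i) = c_i for every i, so c is indeed a codeword.


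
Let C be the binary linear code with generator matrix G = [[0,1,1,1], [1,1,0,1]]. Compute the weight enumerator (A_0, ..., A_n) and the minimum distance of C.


Weight distribution: A_0 = 1, A_2 = 1, A_3 = 2. Minimum distance d = 2.

Enumerate all 2^2 = 4 messages m ∈ F_2^2.
For each, compute codeword c = mG in F_2^4, then tally its weight.
  m = 00 → c = 0000, weight = 0.
  m = 10 → c = 0111, weight = 3.
  m = 01 → c = 1101, weight = 3.
  m = 11 → c = 1010, weight = 2.
Tally weights:
  weight 0: 1 codewords.
  weight 2: 1 codewords.
  weight 3: 2 codewords.
Minimum distance d = smallest w > 0 with A_w > 0 = 2.
Sanity: Σ A_w = 4 = 2^2 = 4 ✓.


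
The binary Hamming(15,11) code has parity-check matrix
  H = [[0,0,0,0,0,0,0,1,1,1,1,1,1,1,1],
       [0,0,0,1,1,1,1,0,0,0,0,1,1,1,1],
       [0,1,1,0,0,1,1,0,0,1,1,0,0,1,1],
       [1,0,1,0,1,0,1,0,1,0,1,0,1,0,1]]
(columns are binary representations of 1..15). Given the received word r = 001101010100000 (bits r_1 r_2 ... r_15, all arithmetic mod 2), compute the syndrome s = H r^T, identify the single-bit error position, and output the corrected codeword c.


s = (0, 0, 1, 1)^T, error position = 3, corrected codeword c = 000101010100000

Compute s = H r^T mod 2 one row at a time:
  s_1 = 1 + 0 + 1 + 0 + 0 + 0 + 0 + 0 = 2 ≡ 0 (mod 2).
  s_2 = 1 + 0 + 1 + 0 + 0 + 0 + 0 + 0 = 2 ≡ 0 (mod 2).
  s_3 = 0 + 1 + 1 + 0 + 1 + 0 + 0 + 0 = 3 ≡ 1 (mod 2).
  s_4 = 0 + 1 + 0 + 0 + 0 + 0 + 0 + 0 = 1 ≡ 1 (mod 2).
s = (0, 0, 1, 1)^T — this equals column 3 of H (binary 0011), so error is at position 3.
Correct: flip bit 3 of r = 001101010100000 to get c = 000101010100000.


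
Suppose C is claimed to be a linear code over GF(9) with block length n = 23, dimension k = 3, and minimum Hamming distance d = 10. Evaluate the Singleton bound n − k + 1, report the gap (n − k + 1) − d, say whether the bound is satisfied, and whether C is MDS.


Singleton RHS = n − k + 1 = 21, slack = 11, bound satisfied, not MDS.

Singleton bound: d ≤ n − k + 1.
Here n = 23, k = 3, so n − k + 1 = 21.
Given d = 10, check d ≤ 21: YES.
Slack = (n − k + 1) − d = 11.
The code is NOT MDS (slack = 11 > 0).
Description: the claimed parameters are [23, 3, 10]_9; such a code would be non-MDS.


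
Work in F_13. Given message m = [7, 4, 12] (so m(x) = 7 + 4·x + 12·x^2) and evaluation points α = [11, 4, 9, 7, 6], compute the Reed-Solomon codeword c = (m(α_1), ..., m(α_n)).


c = [8, 7, 1, 12, 8]

Message polynomial: m(x) = 7 + 4·x + 12·x^2 (mod 13).
For each evaluation point α_i, compute m(α_i) mod 13:
  α_1 = 11: Horner steps 12 → 6 → 8, so m(11) = 8.
  α_2 = 4: Horner steps 12 → 0 → 7, so m(4) = 7.
  α_3 = 9: Horner steps 12 → 8 → 1, so m(9) = 1.
  α_4 = 7: Horner steps 12 → 10 → 12, so m(7) = 12.
  α_5 = 6: Horner steps 12 → 11 → 8, so m(6) = 8.
Codeword c = [8, 7, 1, 12, 8] ∈ F_13^5.


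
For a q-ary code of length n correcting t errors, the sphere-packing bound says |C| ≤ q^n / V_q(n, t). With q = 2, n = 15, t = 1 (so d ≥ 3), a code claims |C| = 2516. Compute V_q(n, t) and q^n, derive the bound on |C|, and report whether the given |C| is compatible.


V_q(n, t) = 16, q^n = 32768, Hamming bound = 2048, |C| = 2516 > bound (violated).

Step 1: Compute V_q(n, t) = Σ_{j=0}^1 C(n, j) (q−1)^j.
  j = 0: C(15,0)·(1)^0 = 1·1 = 1.
  j = 1: C(15,1)·(1)^1 = 15·1 = 15.
  V_q(n, t) = 1 + 15 = 16.
Step 2: q^n = 2^15 = 32768.
Step 3: Hamming bound ⌊q^n / V_q(n,t)⌋ = ⌊32768/16⌋ = 2048.
Step 4: Compare |C| = 2516 to 2048: violated.
The claimed |C| lies above the Hamming bound, so no 2-ary code of length 15 with d ≥ 3 can have 2516 codewords.


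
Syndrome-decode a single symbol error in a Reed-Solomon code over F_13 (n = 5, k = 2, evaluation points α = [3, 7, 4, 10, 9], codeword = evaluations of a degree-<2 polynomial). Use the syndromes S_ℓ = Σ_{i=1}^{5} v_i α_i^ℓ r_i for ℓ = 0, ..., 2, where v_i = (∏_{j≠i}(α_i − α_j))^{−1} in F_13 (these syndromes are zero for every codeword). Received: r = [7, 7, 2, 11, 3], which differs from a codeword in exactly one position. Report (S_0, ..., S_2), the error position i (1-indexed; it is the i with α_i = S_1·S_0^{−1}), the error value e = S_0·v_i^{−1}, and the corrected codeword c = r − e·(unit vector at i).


S = (1, 7, 10), error at position 2, error magnitude e = 7, c = [7, 0, 2, 11, 3].

Step 1: column multipliers v_i = (∏_{j≠i}(α_i − α_j))^{−1} mod 13.
  i = 1 (α = 3): (3−7)(3−4)(3−10)(3−9) = (−4)·(−1)·(−7)·(−6) = 168 ≡ 12, so v_1 = 12^{−1} = 12 (mod 13).
  i = 2 (α = 7): (7−3)(7−4)(7−10)(7−9) = 4·3·(−3)·(−2) = 72 ≡ 7, so v_2 = 7^{−1} = 2 (mod 13).
  i = 3 (α = 4): (4−3)(4−7)(4−10)(4−9) = 1·(−3)·(−6)·(−5) = −90 ≡ 1, so v_3 = 1^{−1} = 1 (mod 13).
  i = 4 (α = 10): (10−3)(10−7)(10−4)(10−9) = 7·3·6·1 = 126 ≡ 9, so v_4 = 9^{−1} = 3 (mod 13).
  i = 5 (α = 9): (9−3)(9−7)(9−4)(9−10) = 6·2·5·(−1) = −60 ≡ 5, so v_5 = 5^{−1} = 8 (mod 13).
  v = [12, 2, 1, 3, 8].
Step 2: syndromes of r = [7, 7, 2, 11, 3] (all sums mod 13).
  S_0 = Σ v_i r_i = 12·7 + 2·7 + 1·2 + 3·11 + 8·3 = 157 ≡ 1.
  S_1 = Σ v_i α_i r_i = 12·3·7 + 2·7·7 + 1·4·2 + 3·10·11 + 8·9·3 = 904 ≡ 7.
  α_i^2 mod 13 = [9, 10, 3, 9, 3].
  S_2 = Σ v_i α_i^2 r_i = 12·9·7 + 2·10·7 + 1·3·2 + 3·9·11 + 8·3·3 = 1271 ≡ 10.
  S = (1, 7, 10) ≠ 0, so r is not a codeword (an error is present).
Step 3: locate the error. For a single error e at position i, S_ℓ = v_i·e·α_i^ℓ, so α_err = S_1/S_0.
  S_0^{−1} = 1^{−1} = 1 (mod 13), so α_err = 7·1 = 7 ≡ 7 = α_2. Error position i = 2.
  Consistency check: S_2/S_1 = 10·2 = 20 ≡ 7 = α_err ✓ (single-error assumption holds).
Step 4: error magnitude e = S_0/v_2 = S_0·∏_{j≠2}(α_2 − α_j) = 1·7 = 7 ≡ 7 (mod 13).
Step 5: correct position 2: c_2 = r_2 − e = 7 − 7 ≡ 0 (mod 13). Hence c = [7, 0, 2, 11, 3].
  Check: interpolating c through the α_i gives m(x) = 9 + 8·x (degree < 2) with m(α_i) = c_i for every i, so c is indeed a codeword.


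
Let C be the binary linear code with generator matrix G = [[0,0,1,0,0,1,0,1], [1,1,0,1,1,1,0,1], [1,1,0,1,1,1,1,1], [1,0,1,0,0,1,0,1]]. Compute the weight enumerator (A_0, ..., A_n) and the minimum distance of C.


Weight distribution: A_0 = 1, A_1 = 2, A_2 = 1, A_3 = 1, A_4 = 3, A_5 = 4, A_6 = 3, A_7 = 1. Minimum distance d = 1.

Enumerate all 2^4 = 16 messages m ∈ F_2^4.
For each, compute codeword c = mG in F_2^8, then tally its weight.
  m = 0000 → c = 00000000, weight = 0.
  m = 1000 → c = 00100101, weight = 3.
  m = 0100 → c = 11011101, weight = 6.
  m = 1100 → c = 11111000, weight = 5.
  m = 0010 → c = 11011111, weight = 7.
  m = 1010 → c = 11111010, weight = 6.
  m = 0110 → c = 00000010, weight = 1.
  m = 1110 → c = 00100111, weight = 4.
  m = 0001 → c = 10100101, weight = 4.
  m = 1001 → c = 10000000, weight = 1.
  m = 0101 → c = 01111000, weight = 4.
  m = 1101 → c = 01011101, weight = 5.
  m = 0011 → c = 01111010, weight = 5.
  m = 1011 → c = 01011111, weight = 6.
  m = 0111 → c = 10100111, weight = 5.
  m = 1111 → c = 10000010, weight = 2.
Tally weights:
  weight 0: 1 codewords.
  weight 1: 2 codewords.
  weight 2: 1 codewords.
  weight 3: 1 codewords.
  weight 4: 3 codewords.
  weight 5: 4 codewords.
  weight 6: 3 codewords.
  weight 7: 1 codewords.
Minimum distance d = smallest w > 0 with A_w > 0 = 1.
Sanity: Σ A_w = 16 = 2^4 = 16 ✓.


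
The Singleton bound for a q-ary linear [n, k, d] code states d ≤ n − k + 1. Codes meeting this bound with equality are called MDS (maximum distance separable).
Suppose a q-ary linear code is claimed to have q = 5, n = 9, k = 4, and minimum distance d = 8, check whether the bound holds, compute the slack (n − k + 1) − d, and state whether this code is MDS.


Singleton RHS = n − k + 1 = 6, slack = -2, bound violated (no such code; not MDS).

Singleton bound: d ≤ n − k + 1.
Here n = 9, k = 4, so n − k + 1 = 6.
Given d = 8, check d ≤ 6: NO.
Slack = (n − k + 1) − d = -2.
The slack is negative: d = 8 exceeds n − k + 1 = 6 by 2, so the Singleton bound is violated and no linear [9, 4, 8]_5 code can exist. In particular it is not MDS (MDS requires d = n − k + 1 exactly).
Description: the claimed parameters are [9, 4, 8]_5; such a code would be impossible (violates the Singleton bound).
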